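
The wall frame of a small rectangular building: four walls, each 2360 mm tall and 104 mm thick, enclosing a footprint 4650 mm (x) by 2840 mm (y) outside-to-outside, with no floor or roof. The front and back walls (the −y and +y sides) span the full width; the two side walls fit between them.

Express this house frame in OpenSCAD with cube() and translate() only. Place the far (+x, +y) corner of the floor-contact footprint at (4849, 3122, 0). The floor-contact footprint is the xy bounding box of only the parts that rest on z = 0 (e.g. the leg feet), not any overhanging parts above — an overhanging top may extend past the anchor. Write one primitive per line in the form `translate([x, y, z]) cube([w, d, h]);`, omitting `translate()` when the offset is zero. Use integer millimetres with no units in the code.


translate([199, 282, 0]) cube([4650, 104, 2360]);
translate([199, 3018, 0]) cube([4650, 104, 2360]);
translate([199, 386, 0]) cube([104, 2632, 2360]);
translate([4745, 386, 0]) cube([104, 2632, 2360]);


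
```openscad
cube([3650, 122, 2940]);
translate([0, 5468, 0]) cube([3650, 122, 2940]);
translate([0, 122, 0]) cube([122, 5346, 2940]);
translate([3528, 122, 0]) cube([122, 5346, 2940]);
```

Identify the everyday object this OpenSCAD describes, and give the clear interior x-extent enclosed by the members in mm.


A house (or room) frame. The interior width is 3406 mm.

Four 2940 mm walls enclosing a rectangle with no floor or roof — a room or house frame. Outside width is 3650 mm and wall thickness is 122 mm, so the interior width is 3650 − 2 × 122 = 3406 mm.


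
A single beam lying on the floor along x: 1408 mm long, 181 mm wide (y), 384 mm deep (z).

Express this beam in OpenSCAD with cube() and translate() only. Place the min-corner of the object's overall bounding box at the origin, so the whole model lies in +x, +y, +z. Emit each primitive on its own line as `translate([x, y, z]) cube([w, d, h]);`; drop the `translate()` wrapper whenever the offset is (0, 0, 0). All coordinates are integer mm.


cube([1408, 181, 384]);


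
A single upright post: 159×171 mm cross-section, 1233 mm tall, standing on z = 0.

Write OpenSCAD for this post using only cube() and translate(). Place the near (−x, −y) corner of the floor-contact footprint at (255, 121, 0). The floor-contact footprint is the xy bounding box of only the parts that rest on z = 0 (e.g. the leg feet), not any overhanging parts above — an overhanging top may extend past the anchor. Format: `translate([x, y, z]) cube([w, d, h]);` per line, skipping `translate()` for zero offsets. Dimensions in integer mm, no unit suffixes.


translate([255, 121, 0]) cube([159, 171, 1233]);


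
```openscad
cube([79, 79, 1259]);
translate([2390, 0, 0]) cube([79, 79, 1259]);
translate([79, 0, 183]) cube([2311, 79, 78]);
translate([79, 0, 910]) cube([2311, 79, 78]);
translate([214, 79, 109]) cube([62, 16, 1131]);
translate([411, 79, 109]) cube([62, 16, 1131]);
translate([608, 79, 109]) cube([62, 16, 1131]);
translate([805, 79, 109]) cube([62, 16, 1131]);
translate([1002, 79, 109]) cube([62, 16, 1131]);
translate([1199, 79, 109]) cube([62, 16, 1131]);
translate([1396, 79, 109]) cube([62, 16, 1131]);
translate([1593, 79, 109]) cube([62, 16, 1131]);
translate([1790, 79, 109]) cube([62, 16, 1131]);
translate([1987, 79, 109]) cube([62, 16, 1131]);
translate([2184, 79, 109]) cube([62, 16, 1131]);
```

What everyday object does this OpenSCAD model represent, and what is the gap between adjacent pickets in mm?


A fence section. The picket gap is 135 mm.

Two posts, two rails, 11 pickets — a fence section. Span 2311 mm holds 11 pickets of 62 mm with 12 equal gaps: ⌊(2311 − 11·62) / 12⌋ = 135 mm.


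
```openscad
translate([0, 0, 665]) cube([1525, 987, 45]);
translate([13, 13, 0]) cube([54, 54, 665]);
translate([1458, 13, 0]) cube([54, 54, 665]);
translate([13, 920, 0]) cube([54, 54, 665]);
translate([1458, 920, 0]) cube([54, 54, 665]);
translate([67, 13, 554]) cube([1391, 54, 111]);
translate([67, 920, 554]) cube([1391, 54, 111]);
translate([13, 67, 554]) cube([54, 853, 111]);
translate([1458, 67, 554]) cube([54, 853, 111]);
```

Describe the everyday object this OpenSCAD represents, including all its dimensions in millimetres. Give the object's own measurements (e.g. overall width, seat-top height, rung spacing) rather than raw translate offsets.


A rectangular dining table. The top is 1525×987×45 mm with its upper surface at z = 710 mm. It stands on four 54×54 mm square legs, each inset 13 mm from the nearest pair of top edges, running from the floor to the underside of the top. Four apron rails, 54 mm thick and 111 mm tall, run between adjacent legs with their top edges flush with the underside of the top and their outer faces flush with the legs' outer faces.


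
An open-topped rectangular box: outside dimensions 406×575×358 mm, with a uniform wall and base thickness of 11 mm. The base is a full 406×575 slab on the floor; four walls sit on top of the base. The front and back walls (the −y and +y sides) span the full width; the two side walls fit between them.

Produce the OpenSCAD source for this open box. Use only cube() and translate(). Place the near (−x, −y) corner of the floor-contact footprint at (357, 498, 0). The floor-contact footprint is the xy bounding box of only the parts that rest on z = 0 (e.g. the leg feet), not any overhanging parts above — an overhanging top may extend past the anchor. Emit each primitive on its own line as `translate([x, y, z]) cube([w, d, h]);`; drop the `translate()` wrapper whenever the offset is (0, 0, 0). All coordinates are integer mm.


translate([357, 498, 0]) cube([406, 575, 11]);
translate([357, 498, 11]) cube([406, 11, 347]);
translate([357, 1062, 11]) cube([406, 11, 347]);
translate([357, 509, 11]) cube([11, 553, 347]);
translate([752, 509, 11]) cube([11, 553, 347]);


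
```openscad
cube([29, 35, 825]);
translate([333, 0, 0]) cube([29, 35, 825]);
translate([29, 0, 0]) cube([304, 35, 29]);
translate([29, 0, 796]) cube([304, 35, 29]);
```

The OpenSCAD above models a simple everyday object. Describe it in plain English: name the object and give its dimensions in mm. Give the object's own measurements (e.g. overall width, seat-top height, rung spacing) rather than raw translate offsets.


A rectangular picture frame lying in the x–z plane (depth along y). The opening is 304 mm wide (x) by 767 mm tall (z), surrounded by a border 29 mm wide on all four sides. The frame is 35 mm deep and is made of two full-height vertical stiles with two horizontal rails fitted between them.


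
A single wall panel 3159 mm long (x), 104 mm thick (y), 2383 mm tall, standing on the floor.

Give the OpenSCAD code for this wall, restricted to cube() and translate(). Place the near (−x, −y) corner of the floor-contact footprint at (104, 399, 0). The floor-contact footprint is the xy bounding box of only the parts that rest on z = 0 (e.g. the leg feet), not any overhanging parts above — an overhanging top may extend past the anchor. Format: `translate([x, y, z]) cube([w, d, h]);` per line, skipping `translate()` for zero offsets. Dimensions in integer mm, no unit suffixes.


translate([104, 399, 0]) cube([3159, 104, 2383]);


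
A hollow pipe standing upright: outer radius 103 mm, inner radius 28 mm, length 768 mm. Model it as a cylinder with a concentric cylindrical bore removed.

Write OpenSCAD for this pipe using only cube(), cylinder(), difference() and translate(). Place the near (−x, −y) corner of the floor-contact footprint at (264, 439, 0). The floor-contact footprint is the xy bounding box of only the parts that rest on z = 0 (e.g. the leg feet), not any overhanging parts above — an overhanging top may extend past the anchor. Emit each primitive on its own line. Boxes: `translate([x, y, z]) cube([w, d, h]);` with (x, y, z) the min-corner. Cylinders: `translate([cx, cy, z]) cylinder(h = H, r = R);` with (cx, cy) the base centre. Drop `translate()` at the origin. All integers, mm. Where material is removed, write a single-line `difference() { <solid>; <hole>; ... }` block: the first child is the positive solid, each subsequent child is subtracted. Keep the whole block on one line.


difference() { translate([367, 542, 0]) cylinder(h = 768, r = 103); translate([367, 542, 0]) cylinder(h = 768, r = 28); }


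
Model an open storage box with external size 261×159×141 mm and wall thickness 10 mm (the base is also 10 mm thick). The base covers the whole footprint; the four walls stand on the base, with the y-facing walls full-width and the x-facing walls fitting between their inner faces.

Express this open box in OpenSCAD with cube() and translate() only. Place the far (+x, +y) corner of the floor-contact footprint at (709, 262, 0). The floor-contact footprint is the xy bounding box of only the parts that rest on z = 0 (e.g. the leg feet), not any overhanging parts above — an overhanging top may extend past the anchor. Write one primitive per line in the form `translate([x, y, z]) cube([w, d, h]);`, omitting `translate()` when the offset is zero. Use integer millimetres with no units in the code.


translate([448, 103, 0]) cube([261, 159, 10]);
translate([448, 103, 10]) cube([261, 10, 131]);
translate([448, 252, 10]) cube([261, 10, 131]);
translate([448, 113, 10]) cube([10, 139, 131]);
translate([699, 113, 10]) cube([10, 139, 131]);


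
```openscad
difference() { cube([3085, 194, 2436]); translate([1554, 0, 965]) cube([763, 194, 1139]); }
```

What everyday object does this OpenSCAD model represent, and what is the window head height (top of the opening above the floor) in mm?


A wall with a window opening. The window head height is 2104 mm.

A wall with a rectangular opening subtracted — a window. Sill at z = 965, opening 1139 mm tall, so the head is at 965 + 1139 = 2104 mm.


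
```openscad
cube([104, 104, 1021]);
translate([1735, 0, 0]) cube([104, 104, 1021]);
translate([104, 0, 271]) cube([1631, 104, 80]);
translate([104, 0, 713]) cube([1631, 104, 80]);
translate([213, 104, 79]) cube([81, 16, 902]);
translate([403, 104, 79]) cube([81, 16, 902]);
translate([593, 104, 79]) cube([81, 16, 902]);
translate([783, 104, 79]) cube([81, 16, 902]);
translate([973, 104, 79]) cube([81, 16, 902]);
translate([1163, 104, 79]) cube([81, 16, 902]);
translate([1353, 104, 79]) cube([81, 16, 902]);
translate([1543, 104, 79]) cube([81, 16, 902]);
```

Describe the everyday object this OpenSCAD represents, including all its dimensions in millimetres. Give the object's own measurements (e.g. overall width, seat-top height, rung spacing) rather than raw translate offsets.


A fence section. Two 104×104 mm posts, 1021 mm tall, stand on the floor with a clear span of 1631 mm between their inner faces. Two horizontal rails of 104×80 mm section span the gap between the posts with their undersides at z = 271 mm and z = 713 mm, flush with the posts' −y face. 8 pickets, each 81 mm wide, 16 mm thick and 902 mm tall, are fixed to the +y face of the rails with their bottoms at z = 79 mm, spaced across the span with a 109 mm gap after the −x post and between neighbouring pickets, with 111 mm left before the +x post.


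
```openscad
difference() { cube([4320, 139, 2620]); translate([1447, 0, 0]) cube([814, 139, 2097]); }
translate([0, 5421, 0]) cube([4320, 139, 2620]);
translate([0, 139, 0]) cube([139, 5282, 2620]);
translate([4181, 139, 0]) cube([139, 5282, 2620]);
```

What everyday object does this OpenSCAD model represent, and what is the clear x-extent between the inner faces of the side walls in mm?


A single room. The interior width is 4042 mm.

Four walls enclosing a rectangle with a door in the front wall — a room. Outside width 4320 minus two 139 mm walls gives 4042 mm.


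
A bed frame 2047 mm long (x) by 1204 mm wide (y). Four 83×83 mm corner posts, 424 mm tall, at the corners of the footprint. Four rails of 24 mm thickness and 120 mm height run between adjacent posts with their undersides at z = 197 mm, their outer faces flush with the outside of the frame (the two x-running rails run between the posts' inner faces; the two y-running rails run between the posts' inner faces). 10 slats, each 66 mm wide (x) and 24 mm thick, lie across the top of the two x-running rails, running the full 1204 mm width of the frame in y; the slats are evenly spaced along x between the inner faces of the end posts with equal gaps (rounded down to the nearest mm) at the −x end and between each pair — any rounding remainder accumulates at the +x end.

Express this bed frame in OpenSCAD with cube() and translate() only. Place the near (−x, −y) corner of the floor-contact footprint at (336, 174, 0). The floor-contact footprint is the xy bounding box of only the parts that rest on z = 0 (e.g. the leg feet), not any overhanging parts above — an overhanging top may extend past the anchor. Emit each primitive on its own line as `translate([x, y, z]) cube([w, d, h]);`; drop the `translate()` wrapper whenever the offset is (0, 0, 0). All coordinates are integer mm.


translate([336, 174, 0]) cube([83, 83, 424]);
translate([336, 1295, 0]) cube([83, 83, 424]);
translate([2300, 174, 0]) cube([83, 83, 424]);
translate([2300, 1295, 0]) cube([83, 83, 424]);
translate([419, 174, 197]) cube([1881, 24, 120]);
translate([419, 1354, 197]) cube([1881, 24, 120]);
translate([336, 257, 197]) cube([24, 1038, 120]);
translate([2359, 257, 197]) cube([24, 1038, 120]);
translate([530, 174, 317]) cube([66, 1204, 24]);
translate([707, 174, 317]) cube([66, 1204, 24]);
translate([884, 174, 317]) cube([66, 1204, 24]);
translate([1061, 174, 317]) cube([66, 1204, 24]);
translate([1238, 174, 317]) cube([66, 1204, 24]);
translate([1415, 174, 317]) cube([66, 1204, 24]);
translate([1592, 174, 317]) cube([66, 1204, 24]);
translate([1769, 174, 317]) cube([66, 1204, 24]);
translate([1946, 174, 317]) cube([66, 1204, 24]);
translate([2123, 174, 317]) cube([66, 1204, 24]);


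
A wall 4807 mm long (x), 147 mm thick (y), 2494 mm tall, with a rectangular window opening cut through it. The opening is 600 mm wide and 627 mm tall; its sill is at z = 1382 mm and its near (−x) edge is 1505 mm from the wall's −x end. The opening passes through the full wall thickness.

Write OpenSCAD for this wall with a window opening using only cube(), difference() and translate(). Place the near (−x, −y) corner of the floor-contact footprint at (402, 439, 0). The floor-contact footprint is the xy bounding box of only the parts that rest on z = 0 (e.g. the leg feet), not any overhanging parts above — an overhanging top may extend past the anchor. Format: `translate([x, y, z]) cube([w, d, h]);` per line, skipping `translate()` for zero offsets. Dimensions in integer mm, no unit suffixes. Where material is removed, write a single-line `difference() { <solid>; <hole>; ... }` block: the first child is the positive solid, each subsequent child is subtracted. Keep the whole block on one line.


difference() { translate([402, 439, 0]) cube([4807, 147, 2494]); translate([1907, 439, 1382]) cube([600, 147, 627]); }


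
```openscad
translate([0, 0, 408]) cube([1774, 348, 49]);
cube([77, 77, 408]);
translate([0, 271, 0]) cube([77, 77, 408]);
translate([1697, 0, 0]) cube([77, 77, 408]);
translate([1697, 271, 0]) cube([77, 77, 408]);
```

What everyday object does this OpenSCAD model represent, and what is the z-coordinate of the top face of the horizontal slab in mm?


A bench. The seat-top height is 457 mm.

A long slab on four corner posts — a bench. The slab sits at z = 408 with thickness 49, so the top is 408 + 49 = 457 mm.


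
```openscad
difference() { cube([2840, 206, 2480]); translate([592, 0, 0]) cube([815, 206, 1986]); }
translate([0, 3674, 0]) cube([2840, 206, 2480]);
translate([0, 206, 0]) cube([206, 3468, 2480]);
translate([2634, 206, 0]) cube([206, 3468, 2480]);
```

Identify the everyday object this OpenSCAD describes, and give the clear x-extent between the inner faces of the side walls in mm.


A single room. The interior width is 2428 mm.

Four walls enclosing a rectangle with a door in the front wall — a room. Outside width 2840 minus two 206 mm walls gives 2428 mm.


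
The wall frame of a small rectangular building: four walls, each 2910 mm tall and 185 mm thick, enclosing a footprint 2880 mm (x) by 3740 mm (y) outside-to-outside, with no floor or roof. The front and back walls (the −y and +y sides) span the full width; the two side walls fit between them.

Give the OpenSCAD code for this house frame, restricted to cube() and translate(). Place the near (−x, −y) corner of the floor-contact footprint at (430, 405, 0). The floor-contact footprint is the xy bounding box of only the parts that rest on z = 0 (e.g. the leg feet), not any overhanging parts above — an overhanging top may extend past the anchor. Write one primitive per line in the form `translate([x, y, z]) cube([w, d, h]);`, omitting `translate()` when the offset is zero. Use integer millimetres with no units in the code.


translate([430, 405, 0]) cube([2880, 185, 2910]);
translate([430, 3960, 0]) cube([2880, 185, 2910]);
translate([430, 590, 0]) cube([185, 3370, 2910]);
translate([3125, 590, 0]) cube([185, 3370, 2910]);


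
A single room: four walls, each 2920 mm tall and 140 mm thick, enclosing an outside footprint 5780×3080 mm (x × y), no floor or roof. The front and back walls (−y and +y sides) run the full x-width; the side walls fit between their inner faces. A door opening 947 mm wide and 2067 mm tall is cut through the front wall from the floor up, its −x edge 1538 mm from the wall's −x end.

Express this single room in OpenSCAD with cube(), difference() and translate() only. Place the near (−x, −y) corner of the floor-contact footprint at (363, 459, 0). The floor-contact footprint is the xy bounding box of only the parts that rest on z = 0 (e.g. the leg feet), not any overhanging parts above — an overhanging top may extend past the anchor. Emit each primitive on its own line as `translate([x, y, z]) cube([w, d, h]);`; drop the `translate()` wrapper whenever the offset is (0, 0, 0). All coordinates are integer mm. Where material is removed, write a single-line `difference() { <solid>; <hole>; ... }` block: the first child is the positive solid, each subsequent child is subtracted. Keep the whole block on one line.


difference() { translate([363, 459, 0]) cube([5780, 140, 2920]); translate([1901, 459, 0]) cube([947, 140, 2067]); }
translate([363, 3399, 0]) cube([5780, 140, 2920]);
translate([363, 599, 0]) cube([140, 2800, 2920]);
translate([6003, 599, 0]) cube([140, 2800, 2920]);


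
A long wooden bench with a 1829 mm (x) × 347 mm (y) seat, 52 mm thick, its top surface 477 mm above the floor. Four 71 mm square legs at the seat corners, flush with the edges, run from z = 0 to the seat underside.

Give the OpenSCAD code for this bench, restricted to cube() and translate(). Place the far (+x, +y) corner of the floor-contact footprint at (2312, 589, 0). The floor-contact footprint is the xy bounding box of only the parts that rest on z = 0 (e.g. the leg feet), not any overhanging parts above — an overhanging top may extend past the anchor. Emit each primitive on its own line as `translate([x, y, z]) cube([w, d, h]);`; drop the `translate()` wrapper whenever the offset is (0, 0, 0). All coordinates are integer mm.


// leg_h = 477 − 52 = 425
translate([483, 242, 425]) cube([1829, 347, 52]);
translate([483, 242, 0]) cube([71, 71, 425]);
translate([483, 518, 0]) cube([71, 71, 425]);
translate([2241, 242, 0]) cube([71, 71, 425]);
translate([2241, 518, 0]) cube([71, 71, 425]);


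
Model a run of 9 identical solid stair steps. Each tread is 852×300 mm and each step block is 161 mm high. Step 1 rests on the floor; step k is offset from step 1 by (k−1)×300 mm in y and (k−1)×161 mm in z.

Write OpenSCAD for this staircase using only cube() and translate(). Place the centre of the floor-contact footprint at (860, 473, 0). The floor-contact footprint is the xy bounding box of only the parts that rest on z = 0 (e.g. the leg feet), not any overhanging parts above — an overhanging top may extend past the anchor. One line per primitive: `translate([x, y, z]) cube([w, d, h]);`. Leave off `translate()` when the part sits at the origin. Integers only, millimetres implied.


translate([434, 323, 0]) cube([852, 300, 161]);
translate([434, 623, 161]) cube([852, 300, 161]);
translate([434, 923, 322]) cube([852, 300, 161]);
translate([434, 1223, 483]) cube([852, 300, 161]);
translate([434, 1523, 644]) cube([852, 300, 161]);
translate([434, 1823, 805]) cube([852, 300, 161]);
translate([434, 2123, 966]) cube([852, 300, 161]);
translate([434, 2423, 1127]) cube([852, 300, 161]);
translate([434, 2723, 1288]) cube([852, 300, 161]);


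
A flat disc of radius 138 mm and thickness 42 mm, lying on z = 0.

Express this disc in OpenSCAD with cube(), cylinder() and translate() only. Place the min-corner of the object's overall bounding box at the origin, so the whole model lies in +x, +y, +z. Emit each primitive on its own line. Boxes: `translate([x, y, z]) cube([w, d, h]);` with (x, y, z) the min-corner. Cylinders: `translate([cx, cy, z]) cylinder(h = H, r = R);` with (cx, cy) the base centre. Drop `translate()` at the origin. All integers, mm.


translate([138, 138, 0]) cylinder(h = 42, r = 138);


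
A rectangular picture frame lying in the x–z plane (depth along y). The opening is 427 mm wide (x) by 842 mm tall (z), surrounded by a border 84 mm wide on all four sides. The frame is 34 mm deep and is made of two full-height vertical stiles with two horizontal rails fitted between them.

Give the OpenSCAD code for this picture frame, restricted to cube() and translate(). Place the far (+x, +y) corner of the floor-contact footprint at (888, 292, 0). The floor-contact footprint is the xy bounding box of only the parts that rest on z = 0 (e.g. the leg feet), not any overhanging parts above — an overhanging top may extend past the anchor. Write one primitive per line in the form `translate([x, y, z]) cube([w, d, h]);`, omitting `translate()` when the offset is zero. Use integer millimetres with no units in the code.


translate([293, 258, 0]) cube([84, 34, 1010]);
translate([804, 258, 0]) cube([84, 34, 1010]);
translate([377, 258, 0]) cube([427, 34, 84]);
translate([377, 258, 926]) cube([427, 34, 84]);


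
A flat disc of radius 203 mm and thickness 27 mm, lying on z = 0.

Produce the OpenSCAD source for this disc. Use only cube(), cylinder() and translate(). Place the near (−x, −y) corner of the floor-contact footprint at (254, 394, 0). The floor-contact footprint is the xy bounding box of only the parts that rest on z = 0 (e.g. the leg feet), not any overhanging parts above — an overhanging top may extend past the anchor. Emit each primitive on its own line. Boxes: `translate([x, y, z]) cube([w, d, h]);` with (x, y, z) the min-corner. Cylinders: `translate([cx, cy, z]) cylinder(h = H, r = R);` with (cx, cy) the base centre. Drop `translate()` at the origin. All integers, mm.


translate([457, 597, 0]) cylinder(h = 27, r = 203);


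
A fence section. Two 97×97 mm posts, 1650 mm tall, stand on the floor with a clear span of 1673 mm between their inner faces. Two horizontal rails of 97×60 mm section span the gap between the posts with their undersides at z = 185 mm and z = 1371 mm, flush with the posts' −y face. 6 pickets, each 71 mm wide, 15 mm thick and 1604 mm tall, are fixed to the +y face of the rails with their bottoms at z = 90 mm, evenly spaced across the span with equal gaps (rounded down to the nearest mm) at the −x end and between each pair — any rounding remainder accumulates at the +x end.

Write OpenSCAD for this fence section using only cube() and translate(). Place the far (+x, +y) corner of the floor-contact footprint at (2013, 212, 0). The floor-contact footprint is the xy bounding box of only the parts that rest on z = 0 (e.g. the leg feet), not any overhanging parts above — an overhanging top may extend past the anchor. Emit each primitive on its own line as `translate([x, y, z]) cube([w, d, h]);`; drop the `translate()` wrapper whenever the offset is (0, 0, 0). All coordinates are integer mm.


translate([146, 115, 0]) cube([97, 97, 1650]);
translate([1916, 115, 0]) cube([97, 97, 1650]);
translate([243, 115, 185]) cube([1673, 97, 60]);
translate([243, 115, 1371]) cube([1673, 97, 60]);
translate([421, 212, 90]) cube([71, 15, 1604]);
translate([670, 212, 90]) cube([71, 15, 1604]);
translate([919, 212, 90]) cube([71, 15, 1604]);
translate([1168, 212, 90]) cube([71, 15, 1604]);
translate([1417, 212, 90]) cube([71, 15, 1604]);
translate([1666, 212, 90]) cube([71, 15, 1604]);


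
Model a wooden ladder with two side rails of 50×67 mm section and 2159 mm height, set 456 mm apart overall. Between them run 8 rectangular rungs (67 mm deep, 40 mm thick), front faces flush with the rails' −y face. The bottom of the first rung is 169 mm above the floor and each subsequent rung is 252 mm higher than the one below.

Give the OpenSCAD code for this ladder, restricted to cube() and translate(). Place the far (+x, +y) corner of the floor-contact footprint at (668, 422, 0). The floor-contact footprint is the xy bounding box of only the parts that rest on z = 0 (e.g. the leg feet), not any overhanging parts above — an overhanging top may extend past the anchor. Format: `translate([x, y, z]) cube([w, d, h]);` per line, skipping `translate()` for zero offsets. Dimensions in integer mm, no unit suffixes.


translate([212, 355, 0]) cube([50, 67, 2159]);
translate([618, 355, 0]) cube([50, 67, 2159]);
translate([262, 355, 169]) cube([356, 67, 40]);
translate([262, 355, 421]) cube([356, 67, 40]);
translate([262, 355, 673]) cube([356, 67, 40]);
translate([262, 355, 925]) cube([356, 67, 40]);
translate([262, 355, 1177]) cube([356, 67, 40]);
translate([262, 355, 1429]) cube([356, 67, 40]);
translate([262, 355, 1681]) cube([356, 67, 40]);
translate([262, 355, 1933]) cube([356, 67, 40]);


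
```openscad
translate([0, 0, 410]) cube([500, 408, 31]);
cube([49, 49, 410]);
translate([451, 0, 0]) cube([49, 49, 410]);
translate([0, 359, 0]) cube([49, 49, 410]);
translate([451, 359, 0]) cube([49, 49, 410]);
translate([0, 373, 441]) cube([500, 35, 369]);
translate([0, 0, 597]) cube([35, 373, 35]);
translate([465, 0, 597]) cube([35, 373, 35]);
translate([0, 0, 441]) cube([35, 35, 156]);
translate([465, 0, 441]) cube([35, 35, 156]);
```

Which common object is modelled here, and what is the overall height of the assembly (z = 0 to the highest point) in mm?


A chair. The overall height is 810 mm.

A slab on four corner posts with a tall panel at the back — a chair. The seat slab sits at z = 410 with thickness 31, and the 369 mm backrest starts at the seat top, so the overall height is 410 + 31 + 369 = 810 mm.


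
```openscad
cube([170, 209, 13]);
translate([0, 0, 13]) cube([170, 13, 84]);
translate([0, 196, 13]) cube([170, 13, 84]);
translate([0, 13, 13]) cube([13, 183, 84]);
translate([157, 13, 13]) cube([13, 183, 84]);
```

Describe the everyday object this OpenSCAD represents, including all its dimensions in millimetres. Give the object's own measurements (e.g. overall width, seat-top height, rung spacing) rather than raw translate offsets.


An open-topped rectangular box: outside dimensions 170×209×97 mm, with a uniform wall and base thickness of 13 mm. The base is a full 170×209 slab on the floor; four walls sit on top of the base. The front and back walls (the −y and +y sides) span the full width; the two side walls fit between them.


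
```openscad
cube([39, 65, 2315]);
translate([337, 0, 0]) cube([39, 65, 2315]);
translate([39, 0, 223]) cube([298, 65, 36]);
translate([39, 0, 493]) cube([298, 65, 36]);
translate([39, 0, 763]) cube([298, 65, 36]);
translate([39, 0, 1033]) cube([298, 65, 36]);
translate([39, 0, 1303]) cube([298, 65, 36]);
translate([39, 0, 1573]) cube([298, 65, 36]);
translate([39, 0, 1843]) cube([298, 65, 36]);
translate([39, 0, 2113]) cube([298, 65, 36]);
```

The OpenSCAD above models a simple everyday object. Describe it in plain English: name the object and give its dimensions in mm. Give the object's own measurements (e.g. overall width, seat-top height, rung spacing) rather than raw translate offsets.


A straight ladder. Two 39×65 mm vertical rails, 2315 mm tall, stand 376 mm apart (outside-to-outside) with their front faces coplanar on the −y side. 8 rungs, each 65 mm deep and 36 mm tall, span between the inner faces of the rails, front faces flush with the rails. The lowest rung's underside is at z = 223 mm and rungs are spaced 270 mm apart (underside to underside).


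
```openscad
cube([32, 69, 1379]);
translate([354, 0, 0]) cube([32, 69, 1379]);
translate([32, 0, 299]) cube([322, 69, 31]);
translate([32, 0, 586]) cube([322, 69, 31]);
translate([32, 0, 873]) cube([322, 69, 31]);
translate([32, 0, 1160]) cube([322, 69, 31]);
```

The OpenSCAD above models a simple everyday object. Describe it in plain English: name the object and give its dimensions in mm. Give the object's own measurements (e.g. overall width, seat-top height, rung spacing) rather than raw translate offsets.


A straight ladder. Two 32×69 mm vertical rails, 1379 mm tall, stand 386 mm apart (outside-to-outside) with their front faces coplanar on the −y side. 4 rungs, each 69 mm deep and 31 mm tall, span between the inner faces of the rails, front faces flush with the rails. The lowest rung's underside is at z = 299 mm and rungs are spaced 287 mm apart (underside to underside).


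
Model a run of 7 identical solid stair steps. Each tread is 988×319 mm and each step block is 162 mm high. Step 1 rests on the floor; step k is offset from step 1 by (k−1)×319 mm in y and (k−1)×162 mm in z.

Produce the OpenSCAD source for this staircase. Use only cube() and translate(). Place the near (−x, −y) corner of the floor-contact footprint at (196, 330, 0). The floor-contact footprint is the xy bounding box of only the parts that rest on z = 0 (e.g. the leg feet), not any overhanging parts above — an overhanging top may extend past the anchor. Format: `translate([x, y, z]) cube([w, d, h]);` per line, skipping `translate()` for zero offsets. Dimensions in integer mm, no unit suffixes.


translate([196, 330, 0]) cube([988, 319, 162]);
translate([196, 649, 162]) cube([988, 319, 162]);
translate([196, 968, 324]) cube([988, 319, 162]);
translate([196, 1287, 486]) cube([988, 319, 162]);
translate([196, 1606, 648]) cube([988, 319, 162]);
translate([196, 1925, 810]) cube([988, 319, 162]);
translate([196, 2244, 972]) cube([988, 319, 162]);


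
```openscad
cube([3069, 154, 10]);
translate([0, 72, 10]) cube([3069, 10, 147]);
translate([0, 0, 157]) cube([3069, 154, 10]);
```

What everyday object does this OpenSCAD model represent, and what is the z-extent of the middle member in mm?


An I-beam. The web height is 147 mm.

Two wide flanges with a thin centred web — an I-beam. Overall 167 mm minus two 10 mm flanges gives a web of 167 − 2·10 = 147 mm.


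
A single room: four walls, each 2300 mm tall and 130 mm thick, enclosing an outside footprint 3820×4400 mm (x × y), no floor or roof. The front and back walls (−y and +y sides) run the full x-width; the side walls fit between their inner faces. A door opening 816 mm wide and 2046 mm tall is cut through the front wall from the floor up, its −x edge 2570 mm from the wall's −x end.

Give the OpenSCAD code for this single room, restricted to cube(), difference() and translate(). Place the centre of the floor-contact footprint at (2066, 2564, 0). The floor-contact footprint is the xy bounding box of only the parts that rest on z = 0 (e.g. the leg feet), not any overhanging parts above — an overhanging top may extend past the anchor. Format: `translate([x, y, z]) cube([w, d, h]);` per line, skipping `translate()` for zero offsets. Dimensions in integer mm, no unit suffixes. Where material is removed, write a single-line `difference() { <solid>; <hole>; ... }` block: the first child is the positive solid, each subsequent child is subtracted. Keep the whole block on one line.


difference() { translate([156, 364, 0]) cube([3820, 130, 2300]); translate([2726, 364, 0]) cube([816, 130, 2046]); }
translate([156, 4634, 0]) cube([3820, 130, 2300]);
translate([156, 494, 0]) cube([130, 4140, 2300]);
translate([3846, 494, 0]) cube([130, 4140, 2300]);


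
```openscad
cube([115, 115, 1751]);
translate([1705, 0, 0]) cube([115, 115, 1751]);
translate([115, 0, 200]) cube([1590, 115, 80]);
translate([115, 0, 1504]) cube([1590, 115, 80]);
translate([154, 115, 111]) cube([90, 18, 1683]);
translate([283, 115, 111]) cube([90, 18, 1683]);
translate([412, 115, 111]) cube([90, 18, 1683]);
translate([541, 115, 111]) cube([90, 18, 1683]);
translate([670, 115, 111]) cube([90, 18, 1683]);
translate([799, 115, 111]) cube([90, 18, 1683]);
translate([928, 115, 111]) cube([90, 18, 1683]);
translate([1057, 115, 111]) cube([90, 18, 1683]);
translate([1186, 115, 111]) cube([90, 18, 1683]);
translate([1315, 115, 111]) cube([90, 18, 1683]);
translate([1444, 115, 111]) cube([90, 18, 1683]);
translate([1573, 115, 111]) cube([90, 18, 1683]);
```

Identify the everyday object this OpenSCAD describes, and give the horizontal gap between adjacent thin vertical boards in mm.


A fence section. The picket gap is 39 mm.

Two posts, two rails, 12 pickets — a fence section. Span 1590 mm holds 12 pickets of 90 mm with 13 equal gaps: ⌊(1590 − 12·90) / 13⌋ = 39 mm.


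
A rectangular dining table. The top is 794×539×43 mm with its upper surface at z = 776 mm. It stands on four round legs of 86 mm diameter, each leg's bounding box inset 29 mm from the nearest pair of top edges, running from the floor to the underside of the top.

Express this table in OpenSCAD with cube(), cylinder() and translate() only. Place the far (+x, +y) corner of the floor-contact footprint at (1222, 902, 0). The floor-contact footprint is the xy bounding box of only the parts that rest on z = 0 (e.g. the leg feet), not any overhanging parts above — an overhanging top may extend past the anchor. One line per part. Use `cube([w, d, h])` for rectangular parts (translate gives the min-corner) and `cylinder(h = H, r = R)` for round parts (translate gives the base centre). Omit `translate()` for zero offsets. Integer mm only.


translate([457, 392, 733]) cube([794, 539, 43]);
translate([529, 464, 0]) cylinder(h = 733, r = 43);
translate([1179, 464, 0]) cylinder(h = 733, r = 43);
translate([529, 859, 0]) cylinder(h = 733, r = 43);
translate([1179, 859, 0]) cylinder(h = 733, r = 43);


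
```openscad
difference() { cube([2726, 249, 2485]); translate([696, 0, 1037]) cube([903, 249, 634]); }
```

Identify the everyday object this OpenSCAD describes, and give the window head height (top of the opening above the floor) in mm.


A wall with a window opening. The window head height is 1671 mm.

A wall with a rectangular opening subtracted — a window. Sill at z = 1037, opening 634 mm tall, so the head is at 1037 + 634 = 1671 mm.


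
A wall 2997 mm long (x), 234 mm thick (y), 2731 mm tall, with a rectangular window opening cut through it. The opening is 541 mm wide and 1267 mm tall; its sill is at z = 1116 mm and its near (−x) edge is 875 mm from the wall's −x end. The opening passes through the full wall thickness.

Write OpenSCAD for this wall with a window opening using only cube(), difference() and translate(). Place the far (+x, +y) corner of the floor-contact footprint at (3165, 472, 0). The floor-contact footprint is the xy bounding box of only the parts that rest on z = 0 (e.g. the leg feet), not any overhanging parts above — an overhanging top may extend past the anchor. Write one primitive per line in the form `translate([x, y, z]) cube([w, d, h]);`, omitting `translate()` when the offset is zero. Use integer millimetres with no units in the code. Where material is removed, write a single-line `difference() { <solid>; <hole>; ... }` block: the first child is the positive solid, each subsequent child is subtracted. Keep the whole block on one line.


difference() { translate([168, 238, 0]) cube([2997, 234, 2731]); translate([1043, 238, 1116]) cube([541, 234, 1267]); }


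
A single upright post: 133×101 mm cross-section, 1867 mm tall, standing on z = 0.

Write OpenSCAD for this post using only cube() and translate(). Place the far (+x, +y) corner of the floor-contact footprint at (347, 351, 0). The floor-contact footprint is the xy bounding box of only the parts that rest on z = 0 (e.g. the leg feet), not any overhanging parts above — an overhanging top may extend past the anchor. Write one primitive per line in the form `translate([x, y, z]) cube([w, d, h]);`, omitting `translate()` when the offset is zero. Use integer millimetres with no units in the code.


translate([214, 250, 0]) cube([133, 101, 1867]);


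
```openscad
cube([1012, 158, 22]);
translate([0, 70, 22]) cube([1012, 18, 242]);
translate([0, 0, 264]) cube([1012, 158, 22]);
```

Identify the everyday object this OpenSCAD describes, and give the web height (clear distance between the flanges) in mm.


An I-beam. The web height is 242 mm.

Two wide flanges with a thin centred web — an I-beam. Overall 286 mm minus two 22 mm flanges gives a web of 286 − 2·22 = 242 mm.


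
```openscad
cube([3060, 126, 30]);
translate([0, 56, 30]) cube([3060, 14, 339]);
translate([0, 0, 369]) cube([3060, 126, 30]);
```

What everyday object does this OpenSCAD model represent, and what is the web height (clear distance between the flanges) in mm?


An I-beam. The web height is 339 mm.

Two wide flanges with a thin centred web — an I-beam. Overall 399 mm minus two 30 mm flanges gives a web of 399 − 2·30 = 339 mm.


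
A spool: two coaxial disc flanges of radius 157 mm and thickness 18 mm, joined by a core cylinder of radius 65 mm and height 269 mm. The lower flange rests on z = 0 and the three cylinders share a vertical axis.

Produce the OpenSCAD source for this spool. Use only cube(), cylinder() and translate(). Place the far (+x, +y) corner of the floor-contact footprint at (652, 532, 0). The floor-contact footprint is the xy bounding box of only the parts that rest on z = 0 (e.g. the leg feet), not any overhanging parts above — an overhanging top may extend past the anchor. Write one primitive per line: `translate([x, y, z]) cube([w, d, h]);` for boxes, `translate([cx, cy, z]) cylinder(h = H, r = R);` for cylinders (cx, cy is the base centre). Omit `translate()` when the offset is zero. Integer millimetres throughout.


translate([495, 375, 0]) cylinder(h = 18, r = 157);
translate([495, 375, 18]) cylinder(h = 269, r = 65);
translate([495, 375, 287]) cylinder(h = 18, r = 157);


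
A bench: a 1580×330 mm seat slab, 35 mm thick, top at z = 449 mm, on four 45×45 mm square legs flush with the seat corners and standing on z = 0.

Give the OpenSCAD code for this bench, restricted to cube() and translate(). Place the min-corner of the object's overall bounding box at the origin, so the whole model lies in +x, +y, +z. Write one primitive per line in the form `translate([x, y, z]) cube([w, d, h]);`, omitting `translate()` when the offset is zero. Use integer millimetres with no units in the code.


translate([0, 0, 414]) cube([1580, 330, 35]);
cube([45, 45, 414]);
translate([0, 285, 0]) cube([45, 45, 414]);
translate([1535, 0, 0]) cube([45, 45, 414]);
translate([1535, 285, 0]) cube([45, 45, 414]);


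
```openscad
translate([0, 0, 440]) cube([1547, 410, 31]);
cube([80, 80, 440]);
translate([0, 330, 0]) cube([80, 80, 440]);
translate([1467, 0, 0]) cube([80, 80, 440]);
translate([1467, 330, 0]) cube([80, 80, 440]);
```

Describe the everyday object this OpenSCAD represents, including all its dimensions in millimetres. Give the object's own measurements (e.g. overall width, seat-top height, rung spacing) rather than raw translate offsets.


A long wooden bench with a 1547 mm (x) × 410 mm (y) seat, 31 mm thick, its top surface 471 mm above the floor. Four 80 mm square legs at the seat corners, flush with the edges, run from z = 0 to the seat underside.


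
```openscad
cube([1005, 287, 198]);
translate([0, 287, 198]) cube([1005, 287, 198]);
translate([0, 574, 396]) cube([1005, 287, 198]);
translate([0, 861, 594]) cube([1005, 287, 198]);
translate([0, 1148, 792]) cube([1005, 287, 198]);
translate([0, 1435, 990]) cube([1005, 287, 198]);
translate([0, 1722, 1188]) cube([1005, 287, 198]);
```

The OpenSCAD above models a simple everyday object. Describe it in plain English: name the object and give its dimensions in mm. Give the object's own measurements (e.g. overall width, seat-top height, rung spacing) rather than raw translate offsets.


A straight staircase of 7 solid steps. Each step is 1005 mm wide (x), 287 mm deep (y, the going) and 198 mm tall (the rise). The first step rests on the floor; each subsequent step sits one going further in +y and one rise higher in +z, directly behind and above the previous step with no overlap.
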